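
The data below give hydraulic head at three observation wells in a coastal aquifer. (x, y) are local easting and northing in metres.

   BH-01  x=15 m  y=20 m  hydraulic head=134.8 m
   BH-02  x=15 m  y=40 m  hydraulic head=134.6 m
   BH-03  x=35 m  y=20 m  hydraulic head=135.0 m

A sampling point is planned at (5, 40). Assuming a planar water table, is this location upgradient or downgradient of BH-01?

downgradient

Three-point gradient (reference BH-01): Δ to BH-02 = (0, 20, -0.2), Δ to BH-03 = (20, 0, +0.2).
∂h/∂x = +0.010000, ∂h/∂y = -0.01000 (det = -400).
Head at (5, 40) = 134.8 + (+0.010000)·(-10) + (-0.01000)·(20) = 134.50 m.
That is lower than the 134.8 m at BH-01, so the point is downgradient.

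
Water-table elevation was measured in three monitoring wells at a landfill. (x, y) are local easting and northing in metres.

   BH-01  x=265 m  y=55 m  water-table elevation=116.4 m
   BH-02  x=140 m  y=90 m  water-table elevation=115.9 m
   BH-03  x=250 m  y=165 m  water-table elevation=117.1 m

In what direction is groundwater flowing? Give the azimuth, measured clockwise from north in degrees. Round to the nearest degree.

220°

Differences from BH-01: to BH-02 (Δx, Δy, Δh) = (-125, 35, -0.5); to BH-03 = (-15, 110, +0.7).
Solve a·Δx + b·Δy = Δh: det = (-125)·110 − (-15)·35 = -13225.
∂h/∂x = [(-0.5)·110 − (+0.7)·35] / -13225 = +0.006011
∂h/∂y = [(-125)·(+0.7) − (-15)·(-0.5)] / -13225 = +0.007183
Flow direction (−∇h) has components (-0.006011 E, -0.007183 N).
Azimuth = atan2(E, N) = atan2(-0.006011, -0.007183) = 219.9° ≈ 220°.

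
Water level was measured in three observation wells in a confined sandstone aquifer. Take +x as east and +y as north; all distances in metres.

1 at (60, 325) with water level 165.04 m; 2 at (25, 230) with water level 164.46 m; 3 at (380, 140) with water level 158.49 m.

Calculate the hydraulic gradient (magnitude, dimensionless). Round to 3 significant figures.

0.0179

Three-point gradient (reference 1): Δ to 2 = (-35, -95, -0.58), Δ to 3 = (320, -185, -6.55).
∂h/∂x = -0.01396, ∂h/∂y = +0.01125 (det = 36875).
|∇h| = √(-0.01396² + 0.01125²) = 0.01793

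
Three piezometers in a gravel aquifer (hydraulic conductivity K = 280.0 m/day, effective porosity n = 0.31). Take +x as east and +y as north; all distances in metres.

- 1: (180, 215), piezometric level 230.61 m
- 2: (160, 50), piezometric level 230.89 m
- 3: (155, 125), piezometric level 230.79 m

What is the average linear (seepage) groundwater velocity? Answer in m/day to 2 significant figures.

2.2 m/day

Taking 1 as reference: 2−1 = (-20, -165, +0.28); 3−1 = (-25, -90, +0.18).
Solve a·Δx + b·Δy = Δh: det = (-20)·(-90) − (-25)·(-165) = -2325.
∂h/∂x = [(+0.28)·(-90) − (+0.18)·(-165)] / -2325 = -0.001935
∂h/∂y = [(-20)·(+0.18) − (-25)·(+0.28)] / -2325 = -0.001462
|∇h| = √(-0.001935² + -0.001462²) = 0.002425
Seepage velocity v = K·i/n = 280.0 × 0.002425 / 0.31 = 2.19 m/day.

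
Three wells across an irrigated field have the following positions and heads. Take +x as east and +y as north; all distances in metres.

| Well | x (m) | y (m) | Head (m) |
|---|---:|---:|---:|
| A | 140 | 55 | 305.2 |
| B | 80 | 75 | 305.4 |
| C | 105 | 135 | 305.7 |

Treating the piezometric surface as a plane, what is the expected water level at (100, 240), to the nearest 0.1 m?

Taking A as reference: B−A = (-60, 20, +0.2); C−A = (-35, 80, +0.5).
Solve a·Δx + b·Δy = Δh: det = (-60)·80 − (-35)·20 = -4100.
∂h/∂x = [(+0.2)·80 − (+0.5)·20] / -4100 = -0.001463
∂h/∂y = [(-60)·(+0.5) − (-35)·(+0.2)] / -4100 = +0.005610
h(100, 240) = 305.2 + (-0.001463)·(-40) + (+0.005610)·(185) = 305.2 +0.059 +1.038 = 306.296 m.

306.3 m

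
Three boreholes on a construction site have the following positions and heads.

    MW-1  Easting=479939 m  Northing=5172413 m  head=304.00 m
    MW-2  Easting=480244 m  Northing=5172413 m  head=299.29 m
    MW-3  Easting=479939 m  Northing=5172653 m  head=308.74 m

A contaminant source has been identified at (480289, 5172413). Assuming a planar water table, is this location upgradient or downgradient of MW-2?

downgradient

∂h/∂x = (299.29 − 304.00) / (480244 − 479939) = -0.01544
∂h/∂y = (308.74 − 304.00) / (5172653 − 5172413) = +0.01975
Head at (480289, 5172413) = 304.00 + (-0.01544)·(350) + (+0.01975)·(0) = 298.60 m.
That is lower than the 299.29 m at MW-2, so the point is downgradient.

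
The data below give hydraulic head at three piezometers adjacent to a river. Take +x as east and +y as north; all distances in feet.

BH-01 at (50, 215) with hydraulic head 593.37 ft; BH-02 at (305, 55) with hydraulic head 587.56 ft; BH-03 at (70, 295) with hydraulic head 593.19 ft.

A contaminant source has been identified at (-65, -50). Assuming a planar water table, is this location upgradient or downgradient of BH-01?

upgradient

Taking BH-01 as reference: BH-02−BH-01 = (255, -160, -5.81); BH-03−BH-01 = (20, 80, -0.18).
Determinant of the coordinate differences = 255·80 − 20·(-160) = 23600.
∂h/∂x = [(-5.81)·80 − (-0.18)·(-160)] / 23600 = -0.02092
∂h/∂y = [255·(-0.18) − 20·(-5.81)] / 23600 = +0.002979
Head at (-65, -50) = 593.37 + (-0.02092)·(-115) + (+0.002979)·(-265) = 594.99 ft.
That is higher than the 593.37 ft at BH-01, so the point is upgradient.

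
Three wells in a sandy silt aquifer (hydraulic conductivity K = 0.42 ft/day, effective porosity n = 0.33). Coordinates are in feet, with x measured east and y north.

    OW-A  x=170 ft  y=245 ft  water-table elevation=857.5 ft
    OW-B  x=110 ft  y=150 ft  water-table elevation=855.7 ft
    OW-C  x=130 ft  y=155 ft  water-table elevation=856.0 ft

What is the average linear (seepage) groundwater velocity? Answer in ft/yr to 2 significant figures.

7.7 ft/yr

Differences from OW-A: to OW-B (Δx, Δy, Δh) = (-60, -95, -1.8); to OW-C = (-40, -90, -1.5).
Solve a·Δx + b·Δy = Δh: det = (-60)·(-90) − (-40)·(-95) = 1600.
∂h/∂x = [(-1.8)·(-90) − (-1.5)·(-95)] / 1600 = +0.01219
∂h/∂y = [(-60)·(-1.5) − (-40)·(-1.8)] / 1600 = +0.01125
|∇h| = √(0.01219² + 0.01125²) = 0.01659
Seepage velocity v = K·i/n = 0.42 × 0.01659 / 0.33 = 0.02111 ft/day = 7.71 ft/yr.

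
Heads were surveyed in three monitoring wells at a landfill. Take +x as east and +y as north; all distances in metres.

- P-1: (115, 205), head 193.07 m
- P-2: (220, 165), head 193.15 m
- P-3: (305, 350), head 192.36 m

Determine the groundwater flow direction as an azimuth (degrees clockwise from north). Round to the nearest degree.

With h = a·x + b·y + c and P-1 as origin, the differences give:
  105·a + (-40)·b = +0.08
  190·a + 145·b = -0.71
Eliminate b (×145 and ×(-40), subtract): 22825·a = -16.800 → a = ∂h/∂x = -0.0007360
Back-substitute: b = ∂h/∂y = -0.003932.
Flow direction (−∇h) has components (+0.0007360 E, +0.003932 N).
Azimuth = atan2(E, N) = atan2(+0.0007360, +0.003932) = 10.6° ≈ 011°.

011°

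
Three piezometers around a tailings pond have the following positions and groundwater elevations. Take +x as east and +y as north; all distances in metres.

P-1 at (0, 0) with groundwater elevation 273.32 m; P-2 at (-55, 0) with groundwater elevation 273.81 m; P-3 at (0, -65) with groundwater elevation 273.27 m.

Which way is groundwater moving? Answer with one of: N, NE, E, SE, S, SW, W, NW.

∂h/∂x = (273.81 − 273.32) / (-55 − 0) = -0.008909
∂h/∂y = (273.27 − 273.32) / (-65 − 0) = +0.0007692
Flow = −∇h = (+0.008909 east, -0.0007692 north), which points east.

E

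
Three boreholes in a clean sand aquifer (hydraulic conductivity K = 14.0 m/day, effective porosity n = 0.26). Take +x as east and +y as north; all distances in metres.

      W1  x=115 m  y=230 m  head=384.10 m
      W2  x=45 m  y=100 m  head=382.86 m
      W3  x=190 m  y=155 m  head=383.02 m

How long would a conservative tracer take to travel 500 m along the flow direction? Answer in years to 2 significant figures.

Taking W1 as reference: W2−W1 = (-70, -130, -1.24); W3−W1 = (75, -75, -1.08).
Solve a·Δx + b·Δy = Δh: det = (-70)·(-75) − 75·(-130) = 15000.
∂h/∂x = [(-1.24)·(-75) − (-1.08)·(-130)] / 15000 = -0.003160
∂h/∂y = [(-70)·(-1.08) − 75·(-1.24)] / 15000 = +0.01124
|∇h| = √(-0.003160² + 0.01124²) = 0.01168
Seepage velocity v = K·i/n = 14.0 × 0.01168 / 0.26 = 0.6289 m/day.
t = 500 / 0.6289 = 795 days = 2.18 years.

2.2 years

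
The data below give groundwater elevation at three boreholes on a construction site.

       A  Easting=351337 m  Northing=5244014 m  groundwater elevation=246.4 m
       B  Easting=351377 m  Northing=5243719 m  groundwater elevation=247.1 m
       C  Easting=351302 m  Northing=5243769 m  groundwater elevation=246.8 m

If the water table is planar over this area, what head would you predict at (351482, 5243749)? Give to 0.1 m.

247.3 m

Differences from A: to B (Δx, Δy, Δh) = (40, -295, +0.7); to C = (-35, -245, +0.4).
Determinant of the coordinate differences = 40·(-245) − (-35)·(-295) = -20125.
∂h/∂x = [(+0.7)·(-245) − (+0.4)·(-295)] / -20125 = +0.002658
∂h/∂y = [40·(+0.4) − (-35)·(+0.7)] / -20125 = -0.002012
h(351482, 5243749) = 246.4 + (+0.002658)·(145) + (-0.002012)·(-265) = 246.4 +0.385 +0.533 = 247.319 m.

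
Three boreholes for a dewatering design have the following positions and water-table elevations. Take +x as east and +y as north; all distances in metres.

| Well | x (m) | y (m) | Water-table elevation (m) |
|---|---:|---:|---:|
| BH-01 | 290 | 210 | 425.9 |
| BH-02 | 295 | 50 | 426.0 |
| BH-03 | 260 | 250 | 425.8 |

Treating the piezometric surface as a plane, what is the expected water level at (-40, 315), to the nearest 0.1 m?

Taking BH-01 as reference: BH-02−BH-01 = (5, -160, +0.1); BH-03−BH-01 = (-30, 40, -0.1).
Determinant of the coordinate differences = 5·40 − (-30)·(-160) = -4600.
∂h/∂x = [(+0.1)·40 − (-0.1)·(-160)] / -4600 = +0.002609
∂h/∂y = [5·(-0.1) − (-30)·(+0.1)] / -4600 = -0.0005435
h(-40, 315) = 425.9 + (+0.002609)·(-330) + (-0.0005435)·(105) = 425.9 -0.861 -0.057 = 424.982 m.

425.0 m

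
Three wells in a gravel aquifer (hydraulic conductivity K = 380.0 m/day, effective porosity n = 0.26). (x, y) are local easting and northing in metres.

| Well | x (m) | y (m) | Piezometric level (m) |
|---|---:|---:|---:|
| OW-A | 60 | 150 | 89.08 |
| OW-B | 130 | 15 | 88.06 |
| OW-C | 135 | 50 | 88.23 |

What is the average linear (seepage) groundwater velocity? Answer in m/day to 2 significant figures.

9.9 m/day

Differences from OW-A: to OW-B (Δx, Δy, Δh) = (70, -135, -1.02); to OW-C = (75, -100, -0.85).
Solve a·Δx + b·Δy = Δh: det = 70·(-100) − 75·(-135) = 3125.
∂h/∂x = [(-1.02)·(-100) − (-0.85)·(-135)] / 3125 = -0.004080
∂h/∂y = [70·(-0.85) − 75·(-1.02)] / 3125 = +0.005440
|∇h| = √(-0.004080² + 0.005440²) = 0.0068
Seepage velocity v = K·i/n = 380.0 × 0.0068 / 0.26 = 9.938 m/day.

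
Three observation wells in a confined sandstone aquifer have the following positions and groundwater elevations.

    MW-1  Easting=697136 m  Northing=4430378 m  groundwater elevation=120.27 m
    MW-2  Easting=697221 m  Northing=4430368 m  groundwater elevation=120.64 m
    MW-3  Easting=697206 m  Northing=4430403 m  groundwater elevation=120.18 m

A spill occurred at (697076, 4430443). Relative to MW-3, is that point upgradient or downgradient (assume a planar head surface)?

downgradient

Taking MW-1 as reference: MW-2−MW-1 = (85, -10, +0.37); MW-3−MW-1 = (70, 25, -0.09).
Solve a·Δx + b·Δy = Δh: det = 85·25 − 70·(-10) = 2825.
∂h/∂x = [(+0.37)·25 − (-0.09)·(-10)] / 2825 = +0.002956
∂h/∂y = [85·(-0.09) − 70·(+0.37)] / 2825 = -0.01188
Head at (697076, 4430443) = 120.27 + (+0.002956)·(-60) + (-0.01188)·(65) = 119.32 m.
That is lower than the 120.18 m at MW-3, so the point is downgradient.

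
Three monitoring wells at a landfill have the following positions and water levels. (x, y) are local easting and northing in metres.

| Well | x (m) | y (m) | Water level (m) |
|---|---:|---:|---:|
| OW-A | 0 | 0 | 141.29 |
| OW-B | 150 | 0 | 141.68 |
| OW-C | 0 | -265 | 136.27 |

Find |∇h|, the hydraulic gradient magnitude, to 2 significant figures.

∂h/∂x = (141.68 − 141.29) / (150 − 0) = +0.002600
∂h/∂y = (136.27 − 141.29) / (-265 − 0) = +0.01894
|∇h| = √(0.002600² + 0.01894²) = 0.01912

0.019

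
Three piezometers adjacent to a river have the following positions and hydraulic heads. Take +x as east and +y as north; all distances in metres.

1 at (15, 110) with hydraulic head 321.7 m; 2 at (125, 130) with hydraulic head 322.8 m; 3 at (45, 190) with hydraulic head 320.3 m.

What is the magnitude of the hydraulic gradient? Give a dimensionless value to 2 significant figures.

0.027

Three-point gradient (reference 1): Δ to 2 = (110, 20, +1.1), Δ to 3 = (30, 80, -1.4).
∂h/∂x = +0.01415, ∂h/∂y = -0.02280 (det = 8200).
|∇h| = √(0.01415² + -0.02280²) = 0.02683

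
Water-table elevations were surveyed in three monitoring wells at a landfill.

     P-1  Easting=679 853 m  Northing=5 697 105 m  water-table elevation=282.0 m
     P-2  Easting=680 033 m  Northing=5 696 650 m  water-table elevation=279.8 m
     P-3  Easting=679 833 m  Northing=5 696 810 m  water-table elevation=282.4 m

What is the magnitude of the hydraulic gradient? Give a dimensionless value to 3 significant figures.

Differences from P-1: to P-2 (Δx, Δy, Δh) = (180, -455, -2.2); to P-3 = (-20, -295, +0.4).
Solve a·Δx + b·Δy = Δh: det = 180·(-295) − (-20)·(-455) = -62200.
∂h/∂x = [(-2.2)·(-295) − (+0.4)·(-455)] / -62200 = -0.01336
∂h/∂y = [180·(+0.4) − (-20)·(-2.2)] / -62200 = -0.0004502
|∇h| = √(-0.01336² + -0.0004502²) = 0.01337

0.0134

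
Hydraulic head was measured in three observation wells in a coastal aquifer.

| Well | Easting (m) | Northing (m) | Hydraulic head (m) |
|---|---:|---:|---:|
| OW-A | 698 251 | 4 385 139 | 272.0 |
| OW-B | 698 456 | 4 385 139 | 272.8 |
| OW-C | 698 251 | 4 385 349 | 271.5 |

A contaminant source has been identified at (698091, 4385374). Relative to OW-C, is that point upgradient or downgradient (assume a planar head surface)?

∂h/∂x = (272.8 − 272.0) / (698456 − 698251) = +0.003902
∂h/∂y = (271.5 − 272.0) / (4385349 − 4385139) = -0.002381
Head at (698091, 4385374) = 272.0 + (+0.003902)·(-160) + (-0.002381)·(235) = 270.82 m.
That is lower than the 271.5 m at OW-C, so the point is downgradient.

downgradient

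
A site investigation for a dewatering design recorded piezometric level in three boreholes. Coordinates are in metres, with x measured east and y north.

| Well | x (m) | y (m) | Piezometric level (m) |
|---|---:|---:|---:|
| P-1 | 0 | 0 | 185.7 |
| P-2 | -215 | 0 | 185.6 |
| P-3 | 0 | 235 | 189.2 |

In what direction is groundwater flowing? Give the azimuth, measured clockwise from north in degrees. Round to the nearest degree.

∂h/∂x = (185.6 − 185.7) / (-215 − 0) = +0.0004651
∂h/∂y = (189.2 − 185.7) / (235 − 0) = +0.01489
Flow direction (−∇h) has components (-0.0004651 E, -0.01489 N).
Azimuth = atan2(E, N) = atan2(-0.0004651, -0.01489) = 181.8° ≈ 182°.

182°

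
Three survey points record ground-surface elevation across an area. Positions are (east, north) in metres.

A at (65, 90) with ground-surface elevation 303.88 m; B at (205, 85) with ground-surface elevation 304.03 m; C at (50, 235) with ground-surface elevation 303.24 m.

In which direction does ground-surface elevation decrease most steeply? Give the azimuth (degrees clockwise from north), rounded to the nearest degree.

Taking A as reference: B−A = (140, -5, +0.15); C−A = (-15, 145, -0.64).
Determinant of the coordinate differences = 140·145 − (-15)·(-5) = 20225.
∂z/∂x = [(+0.15)·145 − (-0.64)·(-5)] / 20225 = +0.0009172
∂z/∂y = [140·(-0.64) − (-15)·(+0.15)] / 20225 = -0.004319
Steepest decrease is along −∇f: components (-0.0009172 E, +0.004319 N).
Azimuth = atan2(-0.0009172, +0.004319) = 348.0° ≈ 348°.

348°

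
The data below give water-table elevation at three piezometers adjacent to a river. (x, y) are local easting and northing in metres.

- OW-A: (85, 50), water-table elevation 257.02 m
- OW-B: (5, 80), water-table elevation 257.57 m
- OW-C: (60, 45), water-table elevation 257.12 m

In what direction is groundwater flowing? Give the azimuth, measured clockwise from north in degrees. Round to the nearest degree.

Taking OW-A as reference: OW-B−OW-A = (-80, 30, +0.55); OW-C−OW-A = (-25, -5, +0.10).
Determinant of the coordinate differences = (-80)·(-5) − (-25)·30 = 1150.
∂h/∂x = [(+0.55)·(-5) − (+0.10)·30] / 1150 = -0.005000
∂h/∂y = [(-80)·(+0.10) − (-25)·(+0.55)] / 1150 = +0.005000
Flow direction (−∇h) has components (+0.005000 E, -0.005000 N).
Azimuth = atan2(E, N) = atan2(+0.005000, -0.005000) = 135.0° ≈ 135°.

135°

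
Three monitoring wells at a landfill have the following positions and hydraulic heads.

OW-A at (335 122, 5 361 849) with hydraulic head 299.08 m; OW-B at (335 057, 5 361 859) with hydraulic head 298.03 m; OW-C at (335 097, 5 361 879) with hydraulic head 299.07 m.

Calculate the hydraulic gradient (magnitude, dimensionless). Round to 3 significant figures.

0.0238

Taking OW-A as reference: OW-B−OW-A = (-65, 10, -1.05); OW-C−OW-A = (-25, 30, -0.01).
Determinant of the coordinate differences = (-65)·30 − (-25)·10 = -1700.
∂h/∂x = [(-1.05)·30 − (-0.01)·10] / -1700 = +0.01847
∂h/∂y = [(-65)·(-0.01) − (-25)·(-1.05)] / -1700 = +0.01506
|∇h| = √(0.01847² + 0.01506²) = 0.02383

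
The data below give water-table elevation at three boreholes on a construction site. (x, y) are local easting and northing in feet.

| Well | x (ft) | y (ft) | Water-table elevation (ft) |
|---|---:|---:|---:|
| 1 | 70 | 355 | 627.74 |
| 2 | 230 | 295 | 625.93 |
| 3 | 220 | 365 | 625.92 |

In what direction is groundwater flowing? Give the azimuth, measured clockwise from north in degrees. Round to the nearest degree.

With h = a·x + b·y + c and 1 as origin, the differences give:
  160·a + (-60)·b = -1.81
  150·a + 10·b = -1.82
Eliminate b (×10 and ×(-60), subtract): 10600·a = -127.300 → a = ∂h/∂x = -0.01201
Back-substitute: b = ∂h/∂y = -0.001858.
Flow direction (−∇h) has components (+0.01201 E, +0.001858 N).
Azimuth = atan2(E, N) = atan2(+0.01201, +0.001858) = 81.2° ≈ 081°.

081°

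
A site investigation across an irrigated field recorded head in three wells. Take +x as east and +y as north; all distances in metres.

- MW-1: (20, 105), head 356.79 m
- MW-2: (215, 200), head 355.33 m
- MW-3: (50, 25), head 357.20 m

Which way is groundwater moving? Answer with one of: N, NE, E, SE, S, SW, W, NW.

NE

Three-point gradient (reference MW-1): Δ to MW-2 = (195, 95, -1.46), Δ to MW-3 = (30, -80, +0.41).
∂h/∂x = -0.004220, ∂h/∂y = -0.006707 (det = -18450).
Flow = −∇h = (+0.004220 east, +0.006707 north), which points northeast.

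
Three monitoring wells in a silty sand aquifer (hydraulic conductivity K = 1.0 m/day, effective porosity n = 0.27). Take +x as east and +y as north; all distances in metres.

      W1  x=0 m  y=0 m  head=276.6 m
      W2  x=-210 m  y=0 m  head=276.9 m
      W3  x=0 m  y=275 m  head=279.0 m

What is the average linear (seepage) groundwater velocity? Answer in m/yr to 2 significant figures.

∂h/∂x = (276.9 − 276.6) / (-210 − 0) = -0.001429
∂h/∂y = (279.0 − 276.6) / (275 − 0) = +0.008727
|∇h| = √(-0.001429² + 0.008727²) = 0.008843
Seepage velocity v = K·i/n = 1.0 × 0.008843 / 0.27 = 0.03275 m/day = 11.96 m/yr.

12 m/yr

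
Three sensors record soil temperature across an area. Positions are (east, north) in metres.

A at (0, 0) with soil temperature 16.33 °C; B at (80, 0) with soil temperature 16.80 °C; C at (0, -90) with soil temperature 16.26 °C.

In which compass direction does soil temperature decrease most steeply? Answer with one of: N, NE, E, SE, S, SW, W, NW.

W

∂T/∂x = (16.80 − 16.33) / (80 − 0) = +0.005875
∂T/∂y = (16.26 − 16.33) / (-90 − 0) = +0.0007778
Steepest decrease is along −∇f = (-0.005875 E, -0.0007778 N) → west.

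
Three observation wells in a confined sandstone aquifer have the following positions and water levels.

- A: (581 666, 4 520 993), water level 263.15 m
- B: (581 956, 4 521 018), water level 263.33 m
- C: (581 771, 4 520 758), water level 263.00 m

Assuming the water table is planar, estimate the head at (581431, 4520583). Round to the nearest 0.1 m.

262.7 m

Three-point gradient (reference A): Δ to B = (290, 25, +0.18), Δ to C = (105, -235, -0.15).
∂h/∂x = +0.0005447, ∂h/∂y = +0.0008817 (det = -70775).
h(581431, 4520583) = 263.15 + (+0.0005447)·(-235) + (+0.0008817)·(-410) = 263.15 -0.128 -0.361 = 262.661 m.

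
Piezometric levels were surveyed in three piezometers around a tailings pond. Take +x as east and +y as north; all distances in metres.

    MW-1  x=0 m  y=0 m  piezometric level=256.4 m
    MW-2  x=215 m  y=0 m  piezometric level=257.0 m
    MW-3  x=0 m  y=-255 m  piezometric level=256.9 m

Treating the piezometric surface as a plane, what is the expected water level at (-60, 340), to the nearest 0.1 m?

∂h/∂x = (257.0 − 256.4) / (215 − 0) = +0.002791
∂h/∂y = (256.9 − 256.4) / (-255 − 0) = -0.001961
h(-60, 340) = 256.4 + (+0.002791)·(-60) + (-0.001961)·(340) = 256.4 -0.167 -0.667 = 255.566 m.

255.6 m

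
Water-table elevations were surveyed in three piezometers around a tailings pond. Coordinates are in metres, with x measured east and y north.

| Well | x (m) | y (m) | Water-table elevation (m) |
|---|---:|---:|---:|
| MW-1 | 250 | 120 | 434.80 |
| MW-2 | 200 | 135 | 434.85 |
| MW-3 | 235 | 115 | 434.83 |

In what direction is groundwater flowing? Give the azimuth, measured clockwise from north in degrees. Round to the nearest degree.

043°

With h = a·x + b·y + c and MW-1 as origin, the differences give:
  (-50)·a + 15·b = +0.05
  (-15)·a + (-5)·b = +0.03
Eliminate b (×(-5) and ×15, subtract): 475·a = -0.700 → a = ∂h/∂x = -0.001474
Back-substitute: b = ∂h/∂y = -0.001579.
Flow direction (−∇h) has components (+0.001474 E, +0.001579 N).
Azimuth = atan2(E, N) = atan2(+0.001474, +0.001579) = 43.0° ≈ 043°.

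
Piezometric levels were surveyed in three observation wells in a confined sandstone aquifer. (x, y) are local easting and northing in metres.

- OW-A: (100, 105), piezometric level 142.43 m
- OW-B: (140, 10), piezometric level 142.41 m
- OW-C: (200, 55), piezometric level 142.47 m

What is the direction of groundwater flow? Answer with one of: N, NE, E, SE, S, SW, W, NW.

Differences from OW-A: to OW-B (Δx, Δy, Δh) = (40, -95, -0.02); to OW-C = (100, -50, +0.04).
Solve a·Δx + b·Δy = Δh: det = 40·(-50) − 100·(-95) = 7500.
∂h/∂x = [(-0.02)·(-50) − (+0.04)·(-95)] / 7500 = +0.0006400
∂h/∂y = [40·(+0.04) − 100·(-0.02)] / 7500 = +0.0004800
Flow = −∇h = (-0.0006400 east, -0.0004800 north), which points southwest.

SW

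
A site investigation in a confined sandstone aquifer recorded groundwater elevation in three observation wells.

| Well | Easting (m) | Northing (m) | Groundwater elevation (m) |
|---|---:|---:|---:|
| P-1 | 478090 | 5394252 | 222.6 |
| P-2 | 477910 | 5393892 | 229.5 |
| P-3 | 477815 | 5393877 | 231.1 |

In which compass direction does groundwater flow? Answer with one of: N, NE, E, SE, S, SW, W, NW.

NE

Taking P-1 as reference: P-2−P-1 = (-180, -360, +6.9); P-3−P-1 = (-275, -375, +8.5).
Determinant of the coordinate differences = (-180)·(-375) − (-275)·(-360) = -31500.
∂h/∂x = [(+6.9)·(-375) − (+8.5)·(-360)] / -31500 = -0.01500
∂h/∂y = [(-180)·(+8.5) − (-275)·(+6.9)] / -31500 = -0.01167
Flow = −∇h = (+0.01500 east, +0.01167 north), which points northeast.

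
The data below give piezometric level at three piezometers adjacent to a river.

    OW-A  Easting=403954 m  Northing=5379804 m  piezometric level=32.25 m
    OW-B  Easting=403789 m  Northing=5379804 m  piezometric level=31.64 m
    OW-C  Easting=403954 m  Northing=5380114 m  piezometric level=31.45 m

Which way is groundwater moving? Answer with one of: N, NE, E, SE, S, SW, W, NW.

NW

∂h/∂x = (31.64 − 32.25) / (403789 − 403954) = +0.003697
∂h/∂y = (31.45 − 32.25) / (5380114 − 5379804) = -0.002581
Flow = −∇h = (-0.003697 east, +0.002581 north), which points northwest.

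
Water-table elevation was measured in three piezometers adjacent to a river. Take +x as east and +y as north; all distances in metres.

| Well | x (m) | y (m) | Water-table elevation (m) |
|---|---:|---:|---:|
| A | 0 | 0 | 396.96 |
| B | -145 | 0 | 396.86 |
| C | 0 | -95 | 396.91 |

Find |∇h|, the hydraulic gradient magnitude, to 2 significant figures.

∂h/∂x = (396.86 − 396.96) / (-145 − 0) = +0.0006897
∂h/∂y = (396.91 − 396.96) / (-95 − 0) = +0.0005263
|∇h| = √(0.0006897² + 0.0005263²) = 0.0008676

0.00087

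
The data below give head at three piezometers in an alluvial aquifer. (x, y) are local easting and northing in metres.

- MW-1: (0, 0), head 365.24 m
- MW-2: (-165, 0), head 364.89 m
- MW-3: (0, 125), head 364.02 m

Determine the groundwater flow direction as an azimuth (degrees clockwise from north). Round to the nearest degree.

348°

∂h/∂x = (364.89 − 365.24) / (-165 − 0) = +0.002121
∂h/∂y = (364.02 − 365.24) / (125 − 0) = -0.009760
Flow direction (−∇h) has components (-0.002121 E, +0.009760 N).
Azimuth = atan2(E, N) = atan2(-0.002121, +0.009760) = 347.7° ≈ 348°.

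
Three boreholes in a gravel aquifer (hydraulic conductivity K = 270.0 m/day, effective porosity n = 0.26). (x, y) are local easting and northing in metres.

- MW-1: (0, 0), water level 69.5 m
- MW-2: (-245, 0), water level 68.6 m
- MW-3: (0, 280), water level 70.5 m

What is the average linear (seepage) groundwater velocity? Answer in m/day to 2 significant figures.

∂h/∂x = (68.6 − 69.5) / (-245 − 0) = +0.003673
∂h/∂y = (70.5 − 69.5) / (280 − 0) = +0.003571
|∇h| = √(0.003673² + 0.003571²) = 0.005123
Seepage velocity v = K·i/n = 270.0 × 0.005123 / 0.26 = 5.32 m/day.

5.3 m/day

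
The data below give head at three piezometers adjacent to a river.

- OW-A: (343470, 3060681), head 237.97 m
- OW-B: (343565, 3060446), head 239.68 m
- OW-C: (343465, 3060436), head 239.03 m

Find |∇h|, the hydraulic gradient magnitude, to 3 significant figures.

0.00826

With h = a·x + b·y + c and OW-A as origin, the differences give:
  95·a + (-235)·b = +1.71
  (-5)·a + (-245)·b = +1.06
Eliminate b (×(-245) and ×(-235), subtract): -24450·a = -169.850 → a = ∂h/∂x = +0.006947
Back-substitute: b = ∂h/∂y = -0.004468.
|∇h| = √(0.006947² + -0.004468²) = 0.00826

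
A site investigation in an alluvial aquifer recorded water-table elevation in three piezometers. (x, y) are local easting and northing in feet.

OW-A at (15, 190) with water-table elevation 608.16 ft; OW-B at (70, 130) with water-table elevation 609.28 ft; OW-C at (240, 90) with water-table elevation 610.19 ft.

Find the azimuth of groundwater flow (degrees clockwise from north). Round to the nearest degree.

356°

Differences from OW-A: to OW-B (Δx, Δy, Δh) = (55, -60, +1.12); to OW-C = (225, -100, +2.03).
Determinant of the coordinate differences = 55·(-100) − 225·(-60) = 8000.
∂h/∂x = [(+1.12)·(-100) − (+2.03)·(-60)] / 8000 = +0.001225
∂h/∂y = [55·(+2.03) − 225·(+1.12)] / 8000 = -0.01754
Flow direction (−∇h) has components (-0.001225 E, +0.01754 N).
Azimuth = atan2(E, N) = atan2(-0.001225, +0.01754) = 356.0° ≈ 356°.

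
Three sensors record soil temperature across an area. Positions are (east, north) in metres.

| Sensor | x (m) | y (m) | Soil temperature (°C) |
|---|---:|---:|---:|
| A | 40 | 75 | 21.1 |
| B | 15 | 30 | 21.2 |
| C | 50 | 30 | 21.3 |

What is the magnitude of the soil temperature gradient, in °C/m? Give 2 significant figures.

With T = a·x + b·y + c and A as origin, the differences give:
  (-25)·a + (-45)·b = +0.1
  10·a + (-45)·b = +0.2
Eliminate b (×(-45) and ×(-45), subtract): 1575·a = 4.50 → a = ∂T/∂x = +0.002857
Back-substitute: b = ∂T/∂y = -0.003810.
|∇f| = √(0.002857² + -0.003810²) = 0.004762 °C/m

0.0048 °C/m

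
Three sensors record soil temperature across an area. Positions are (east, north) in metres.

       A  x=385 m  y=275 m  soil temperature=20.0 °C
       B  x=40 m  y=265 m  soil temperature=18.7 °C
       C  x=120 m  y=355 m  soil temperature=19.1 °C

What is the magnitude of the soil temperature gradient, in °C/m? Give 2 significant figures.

0.0039 °C/m

Differences from A: to B (Δx, Δy, Δh) = (-345, -10, -1.3); to C = (-265, 80, -0.9).
Solve a·Δx + b·Δy = ΔT: det = (-345)·80 − (-265)·(-10) = -30250.
∂T/∂x = [(-1.3)·80 − (-0.9)·(-10)] / -30250 = +0.003736
∂T/∂y = [(-345)·(-0.9) − (-265)·(-1.3)] / -30250 = +0.001124
|∇f| = √(0.003736² + 0.001124²) = 0.003901 °C/m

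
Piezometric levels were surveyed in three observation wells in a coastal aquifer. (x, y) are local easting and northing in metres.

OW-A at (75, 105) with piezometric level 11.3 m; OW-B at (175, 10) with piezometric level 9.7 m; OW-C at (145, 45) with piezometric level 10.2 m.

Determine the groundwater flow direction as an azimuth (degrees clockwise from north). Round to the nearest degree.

Three-point gradient (reference OW-A): Δ to OW-B = (100, -95, -1.6), Δ to OW-C = (70, -60, -1.1).
∂h/∂x = -0.01308, ∂h/∂y = +0.003077 (det = 650).
Flow direction (−∇h) has components (+0.01308 E, -0.003077 N).
Azimuth = atan2(E, N) = atan2(+0.01308, -0.003077) = 103.2° ≈ 103°.

103°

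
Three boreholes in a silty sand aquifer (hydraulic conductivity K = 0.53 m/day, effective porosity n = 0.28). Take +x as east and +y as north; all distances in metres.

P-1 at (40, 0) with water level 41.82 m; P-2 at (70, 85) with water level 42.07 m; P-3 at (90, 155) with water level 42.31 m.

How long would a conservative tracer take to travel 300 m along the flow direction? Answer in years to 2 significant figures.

48 years

With h = a·x + b·y + c and P-1 as origin, the differences give:
  30·a + 85·b = +0.25
  50·a + 155·b = +0.49
Eliminate b (×155 and ×85, subtract): 400·a = -2.900 → a = ∂h/∂x = -0.007250
Back-substitute: b = ∂h/∂y = +0.005500.
|∇h| = √(-0.007250² + 0.005500²) = 0.0091
Seepage velocity v = K·i/n = 0.53 × 0.0091 / 0.28 = 0.01723 m/day.
t = 300 / 0.01723 = 1.741e+04 days = 47.7 years.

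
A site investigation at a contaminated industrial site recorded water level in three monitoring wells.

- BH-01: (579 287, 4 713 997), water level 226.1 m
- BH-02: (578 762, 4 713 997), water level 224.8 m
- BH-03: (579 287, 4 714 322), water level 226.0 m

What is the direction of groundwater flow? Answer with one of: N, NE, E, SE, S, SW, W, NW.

∂h/∂x = (224.8 − 226.1) / (578762 − 579287) = +0.002476
∂h/∂y = (226.0 − 226.1) / (4714322 − 4713997) = -0.0003077
Flow = −∇h = (-0.002476 east, +0.0003077 north), which points west.

W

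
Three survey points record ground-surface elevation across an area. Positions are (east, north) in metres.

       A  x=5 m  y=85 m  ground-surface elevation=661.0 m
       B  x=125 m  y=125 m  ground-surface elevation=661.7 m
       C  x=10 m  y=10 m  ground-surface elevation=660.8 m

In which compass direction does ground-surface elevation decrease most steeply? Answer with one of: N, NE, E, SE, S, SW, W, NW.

With z = a·x + b·y + c and A as origin, the differences give:
  120·a + 40·b = +0.7
  5·a + (-75)·b = -0.2
Eliminate b (×(-75) and ×40, subtract): -9200·a = -44.50 → a = ∂z/∂x = +0.004837
Back-substitute: b = ∂z/∂y = +0.002989.
Steepest decrease is along −∇f = (-0.004837 E, -0.002989 N) → southwest.

SW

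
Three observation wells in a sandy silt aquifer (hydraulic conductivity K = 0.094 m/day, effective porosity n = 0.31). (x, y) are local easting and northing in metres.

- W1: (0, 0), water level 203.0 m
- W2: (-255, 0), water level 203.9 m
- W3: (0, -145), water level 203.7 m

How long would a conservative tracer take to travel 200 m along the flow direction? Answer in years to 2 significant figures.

∂h/∂x = (203.9 − 203.0) / (-255 − 0) = -0.003529
∂h/∂y = (203.7 − 203.0) / (-145 − 0) = -0.004828
|∇h| = √(-0.003529² + -0.004828²) = 0.00598
Seepage velocity v = K·i/n = 0.094 × 0.00598 / 0.31 = 0.001813 m/day.
t = 200 / 0.001813 = 1.103e+05 days = 302 years.

300 years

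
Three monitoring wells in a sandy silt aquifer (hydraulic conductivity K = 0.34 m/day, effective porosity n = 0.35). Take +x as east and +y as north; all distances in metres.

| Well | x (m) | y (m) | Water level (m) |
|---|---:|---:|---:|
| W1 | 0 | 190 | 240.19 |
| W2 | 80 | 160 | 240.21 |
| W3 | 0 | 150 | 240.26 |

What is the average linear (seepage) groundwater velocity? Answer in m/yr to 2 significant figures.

0.64 m/yr

Taking W1 as reference: W2−W1 = (80, -30, +0.02); W3−W1 = (0, -40, +0.07).
Determinant of the coordinate differences = 80·(-40) − 0·(-30) = -3200.
∂h/∂x = [(+0.02)·(-40) − (+0.07)·(-30)] / -3200 = -0.0004062
∂h/∂y = [80·(+0.07) − 0·(+0.02)] / -3200 = -0.001750
|∇h| = √(-0.0004062² + -0.001750²) = 0.001797
Seepage velocity v = K·i/n = 0.34 × 0.001797 / 0.35 = 0.001746 m/day = 0.6377 m/yr.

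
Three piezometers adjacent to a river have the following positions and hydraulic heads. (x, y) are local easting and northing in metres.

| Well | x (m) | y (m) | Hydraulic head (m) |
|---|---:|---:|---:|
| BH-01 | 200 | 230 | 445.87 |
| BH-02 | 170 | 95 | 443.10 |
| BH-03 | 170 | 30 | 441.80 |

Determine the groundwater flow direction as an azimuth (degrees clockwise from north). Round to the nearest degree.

With h = a·x + b·y + c and BH-01 as origin, the differences give:
  (-30)·a + (-135)·b = -2.77
  (-30)·a + (-200)·b = -4.07
Eliminate b (×(-200) and ×(-135), subtract): 1950·a = 4.550 → a = ∂h/∂x = +0.002333
Back-substitute: b = ∂h/∂y = +0.02000.
Flow direction (−∇h) has components (-0.002333 E, -0.02000 N).
Azimuth = atan2(E, N) = atan2(-0.002333, -0.02000) = 186.7° ≈ 187°.

187°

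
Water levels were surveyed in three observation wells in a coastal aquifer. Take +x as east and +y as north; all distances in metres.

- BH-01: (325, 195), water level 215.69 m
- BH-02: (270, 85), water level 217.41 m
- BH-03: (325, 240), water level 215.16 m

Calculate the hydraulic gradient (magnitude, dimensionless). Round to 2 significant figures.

0.014

Differences from BH-01: to BH-02 (Δx, Δy, Δh) = (-55, -110, +1.72); to BH-03 = (0, 45, -0.53).
Determinant of the coordinate differences = (-55)·45 − 0·(-110) = -2475.
∂h/∂x = [(+1.72)·45 − (-0.53)·(-110)] / -2475 = -0.007717
∂h/∂y = [(-55)·(-0.53) − 0·(+1.72)] / -2475 = -0.01178
|∇h| = √(-0.007717² + -0.01178²) = 0.01408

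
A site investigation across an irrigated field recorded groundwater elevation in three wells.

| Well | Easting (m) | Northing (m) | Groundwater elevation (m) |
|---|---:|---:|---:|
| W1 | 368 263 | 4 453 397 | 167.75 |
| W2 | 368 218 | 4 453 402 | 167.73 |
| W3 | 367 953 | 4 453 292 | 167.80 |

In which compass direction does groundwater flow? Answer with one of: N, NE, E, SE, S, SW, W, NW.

With h = a·x + b·y + c and W1 as origin, the differences give:
  (-45)·a + 5·b = -0.02
  (-310)·a + (-105)·b = +0.05
Eliminate b (×(-105) and ×5, subtract): 6275·a = 1.850 → a = ∂h/∂x = +0.0002948
Back-substitute: b = ∂h/∂y = -0.001347.
Flow = −∇h = (-0.0002948 east, +0.001347 north), which points north.

N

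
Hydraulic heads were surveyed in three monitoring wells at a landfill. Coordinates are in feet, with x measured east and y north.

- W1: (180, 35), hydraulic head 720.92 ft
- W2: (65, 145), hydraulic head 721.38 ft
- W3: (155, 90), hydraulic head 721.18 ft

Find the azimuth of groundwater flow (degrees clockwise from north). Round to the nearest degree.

Taking W1 as reference: W2−W1 = (-115, 110, +0.46); W3−W1 = (-25, 55, +0.26).
Determinant of the coordinate differences = (-115)·55 − (-25)·110 = -3575.
∂h/∂x = [(+0.46)·55 − (+0.26)·110] / -3575 = +0.0009231
∂h/∂y = [(-115)·(+0.26) − (-25)·(+0.46)] / -3575 = +0.005147
Flow direction (−∇h) has components (-0.0009231 E, -0.005147 N).
Azimuth = atan2(E, N) = atan2(-0.0009231, -0.005147) = 190.2° ≈ 190°.

190°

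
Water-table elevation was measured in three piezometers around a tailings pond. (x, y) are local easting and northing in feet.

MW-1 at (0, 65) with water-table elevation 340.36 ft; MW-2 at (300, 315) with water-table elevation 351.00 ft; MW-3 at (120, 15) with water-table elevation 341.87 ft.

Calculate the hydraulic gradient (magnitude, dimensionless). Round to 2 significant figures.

0.027

Three-point gradient (reference MW-1): Δ to MW-2 = (300, 250, +10.64), Δ to MW-3 = (120, -50, +1.51).
∂h/∂x = +0.02021, ∂h/∂y = +0.01831 (det = -45000).
|∇h| = √(0.02021² + 0.01831²) = 0.02727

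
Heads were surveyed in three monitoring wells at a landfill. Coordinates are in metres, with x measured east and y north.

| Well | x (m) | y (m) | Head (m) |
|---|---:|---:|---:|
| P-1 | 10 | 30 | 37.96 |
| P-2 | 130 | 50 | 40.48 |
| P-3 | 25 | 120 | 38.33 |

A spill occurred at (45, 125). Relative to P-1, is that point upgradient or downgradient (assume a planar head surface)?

Differences from P-1: to P-2 (Δx, Δy, Δh) = (120, 20, +2.52); to P-3 = (15, 90, +0.37).
Solve a·Δx + b·Δy = Δh: det = 120·90 − 15·20 = 10500.
∂h/∂x = [(+2.52)·90 − (+0.37)·20] / 10500 = +0.02090
∂h/∂y = [120·(+0.37) − 15·(+2.52)] / 10500 = +0.0006286
Head at (45, 125) = 37.96 + (+0.02090)·(35) + (+0.0006286)·(95) = 38.75 m.
That is higher than the 37.96 m at P-1, so the point is upgradient.

upgradient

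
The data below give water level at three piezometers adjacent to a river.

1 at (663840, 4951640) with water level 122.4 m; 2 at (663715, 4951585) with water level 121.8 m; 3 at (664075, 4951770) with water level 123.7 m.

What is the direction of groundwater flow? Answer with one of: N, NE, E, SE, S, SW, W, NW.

S

With h = a·x + b·y + c and 1 as origin, the differences give:
  (-125)·a + (-55)·b = -0.6
  235·a + 130·b = +1.3
Eliminate b (×130 and ×(-55), subtract): -3325·a = -6.50 → a = ∂h/∂x = +0.001955
Back-substitute: b = ∂h/∂y = +0.006466.
Flow = −∇h = (-0.001955 east, -0.006466 north), which points south.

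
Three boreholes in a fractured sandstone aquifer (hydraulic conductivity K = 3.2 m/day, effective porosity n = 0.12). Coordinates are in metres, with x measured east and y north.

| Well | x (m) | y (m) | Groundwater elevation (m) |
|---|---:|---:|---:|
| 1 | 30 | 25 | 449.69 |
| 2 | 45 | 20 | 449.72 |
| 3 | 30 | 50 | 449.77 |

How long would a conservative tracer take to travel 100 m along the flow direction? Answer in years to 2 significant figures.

Three-point gradient (reference 1): Δ to 2 = (15, -5, +0.03), Δ to 3 = (0, 25, +0.08).
∂h/∂x = +0.003067, ∂h/∂y = +0.003200 (det = 375).
|∇h| = √(0.003067² + 0.003200²) = 0.004432
Seepage velocity v = K·i/n = 3.2 × 0.004432 / 0.12 = 0.1182 m/day.
t = 100 / 0.1182 = 846 days = 2.32 years.

2.3 years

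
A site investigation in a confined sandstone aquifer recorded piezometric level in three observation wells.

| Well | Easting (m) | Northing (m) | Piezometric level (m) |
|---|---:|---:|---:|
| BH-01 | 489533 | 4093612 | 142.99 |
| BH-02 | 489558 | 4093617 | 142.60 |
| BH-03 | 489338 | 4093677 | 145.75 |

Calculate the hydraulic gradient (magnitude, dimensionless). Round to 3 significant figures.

Differences from BH-01: to BH-02 (Δx, Δy, Δh) = (25, 5, -0.39); to BH-03 = (-195, 65, +2.76).
Determinant of the coordinate differences = 25·65 − (-195)·5 = 2600.
∂h/∂x = [(-0.39)·65 − (+2.76)·5] / 2600 = -0.01506
∂h/∂y = [25·(+2.76) − (-195)·(-0.39)] / 2600 = -0.002712
|∇h| = √(-0.01506² + -0.002712²) = 0.0153

0.0153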